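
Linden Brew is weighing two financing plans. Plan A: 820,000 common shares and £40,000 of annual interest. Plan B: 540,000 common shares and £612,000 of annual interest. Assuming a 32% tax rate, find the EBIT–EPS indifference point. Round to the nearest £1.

£1,715,143

At indifference, (EBIT − 40,000)(1 − t)/820,000 = (EBIT − 612,000)(1 − t)/540,000.
The (1 − t) factor cancels: (EBIT − 40,000) × 540,000 = (EBIT − 612,000) × 820,000.
EBIT × (820,000 − 540,000) = 612,000 × 820,000 − 40,000 × 540,000 = 480,240,000,000, so EBIT = 480,240,000,000 ÷ 280,000 = 1,715,142.86.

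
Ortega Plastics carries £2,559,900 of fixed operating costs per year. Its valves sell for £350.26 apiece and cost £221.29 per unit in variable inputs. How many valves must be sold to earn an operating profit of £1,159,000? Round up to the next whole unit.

Unit CM = price − variable cost = £350.26 − £221.29 = £128.97.
Required volume = (fixed costs + target profit) ÷ CM = (£2,559,900 + £1,159,000) ÷ £128.97 = 28,835.39, so 28,836 valves.

28,836 valves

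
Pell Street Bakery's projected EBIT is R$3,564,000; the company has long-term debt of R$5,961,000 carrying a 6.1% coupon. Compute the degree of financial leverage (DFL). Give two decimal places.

1.11

Interest = R$363,621.00.
DFL = EBIT ÷ (EBIT − I) = R$3,564,000 ÷ (R$3,564,000 − R$363,621.00) = R$3,564,000 ÷ R$3,200,379.00 = 1.1136.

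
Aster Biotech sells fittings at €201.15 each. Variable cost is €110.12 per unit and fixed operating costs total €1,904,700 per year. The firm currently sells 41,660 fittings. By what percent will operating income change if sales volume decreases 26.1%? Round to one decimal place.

At 41,660 units, contribution = 41,660 × €91.03 = €3,792,309.80.
Subtracting fixed costs: EBIT = €3,792,309.80 − €1,904,700 = €1,887,609.80.
So DOL = total CM / EBIT = €3,792,309.80 / €1,887,609.80 = 2.0091.
%ΔEBIT = DOL × %ΔSales = 2.0091 × -26.1% = -52.4%.

-52.4%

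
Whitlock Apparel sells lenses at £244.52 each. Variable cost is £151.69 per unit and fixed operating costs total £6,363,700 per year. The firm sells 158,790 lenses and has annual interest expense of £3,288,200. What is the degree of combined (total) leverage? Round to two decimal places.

2.90

Contribution at this volume is 158,790 × £92.83 = £14,740,475.70.
Operating income = contribution − fixed costs = £14,740,475.70 − £6,363,700 = £8,376,775.70. Interest = £3,288,200.00.
DOL = £14,740,475.70 ÷ £8,376,775.70 = 1.7597; DFL = £8,376,775.70 ÷ £5,088,575.70 = 1.6462.
Combined leverage = 1.7597 × 1.6462 = 2.8968.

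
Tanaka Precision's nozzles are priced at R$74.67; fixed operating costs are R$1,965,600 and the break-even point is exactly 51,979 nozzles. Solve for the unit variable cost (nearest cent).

R$36.85

At break-even, FC = Q × (P − VC), so P − VC = R$1,965,600 ÷ 51,979 = R$37.8153.
Variable cost per unit = R$74.67 − R$37.8153 = R$36.85.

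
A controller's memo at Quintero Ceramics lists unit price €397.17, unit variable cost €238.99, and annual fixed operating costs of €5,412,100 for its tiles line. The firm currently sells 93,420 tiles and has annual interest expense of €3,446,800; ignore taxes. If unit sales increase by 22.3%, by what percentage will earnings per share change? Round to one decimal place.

Total contribution margin = 93,420 × €158.18 = €14,777,175.60.
Subtracting fixed costs: EBIT = €14,777,175.60 − €5,412,100 = €9,365,075.60.
Interest = €3,446,800.00, so EBIT − I = €5,918,275.60.
Degree of combined leverage = contribution ÷ (EBIT − I) = €14,777,175.60 ÷ €5,918,275.60 = 2.4969.
%ΔEPS = DCL × %ΔSales = 2.4969 × +22.3% = +55.7%.

+55.7%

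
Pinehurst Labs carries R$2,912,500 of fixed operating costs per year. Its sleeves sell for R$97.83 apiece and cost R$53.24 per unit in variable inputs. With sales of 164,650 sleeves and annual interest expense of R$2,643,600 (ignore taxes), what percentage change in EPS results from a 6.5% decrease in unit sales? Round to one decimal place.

At 164,650 units, contribution = 164,650 × R$44.59 = R$7,341,743.50.
Subtracting fixed costs: EBIT = R$7,341,743.50 − R$2,912,500 = R$4,429,243.50.
Interest = R$2,643,600.00, so EBIT − I = R$1,785,643.50.
DCL = total CM / (EBIT − I) = R$7,341,743.50 / R$1,785,643.50 = 4.1115.
EPS therefore changes by 4.1115 × (-6.5%) = -26.7%.

-26.7%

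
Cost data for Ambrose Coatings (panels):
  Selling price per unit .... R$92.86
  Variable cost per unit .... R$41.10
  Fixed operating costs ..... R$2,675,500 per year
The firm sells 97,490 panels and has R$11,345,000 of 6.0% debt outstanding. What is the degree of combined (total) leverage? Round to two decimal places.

2.99

Total contribution margin = 97,490 × R$51.76 = R$5,046,082.40.
Operating income = contribution − fixed costs = R$5,046,082.40 − R$2,675,500 = R$2,370,582.40. Interest = R$680,700.00.
DOL = R$5,046,082.40 ÷ R$2,370,582.40 = 2.1286; DFL = R$2,370,582.40 ÷ R$1,689,882.40 = 1.4028.
Combined leverage = 2.1286 × 1.4028 = 2.9860.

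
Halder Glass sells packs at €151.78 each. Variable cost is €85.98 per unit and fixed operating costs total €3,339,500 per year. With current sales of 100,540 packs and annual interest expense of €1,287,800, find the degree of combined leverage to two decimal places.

3.33

Contribution at this volume is 100,540 × €65.80 = €6,615,532.00.
Subtracting fixed costs: EBIT = €6,615,532.00 − €3,339,500 = €3,276,032.00. Interest = €1,287,800.00, so EBIT − I = €1,988,232.00.
DCL = contribution ÷ (EBIT − I) = €6,615,532.00 ÷ €1,988,232.00 = 3.3273.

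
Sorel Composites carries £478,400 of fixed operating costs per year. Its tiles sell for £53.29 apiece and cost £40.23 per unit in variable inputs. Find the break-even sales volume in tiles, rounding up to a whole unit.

Each unit contributes £53.29 − £40.23 = £13.06.
Units to break even: £478,400 ÷ £13.06 = 36,630.93, rounded up to 36,631.

36,631 tiles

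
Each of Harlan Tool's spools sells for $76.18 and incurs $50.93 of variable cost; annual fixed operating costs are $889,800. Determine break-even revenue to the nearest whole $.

$2,684,553

Contribution margin per unit = $76.18 − $50.93 = $25.25, a CM ratio of $25.25 ÷ $76.18 = 0.3315.
Break-even revenue = fixed costs × price ÷ CM = $889,800 × $76.18 ÷ $25.25 = $2,684,553.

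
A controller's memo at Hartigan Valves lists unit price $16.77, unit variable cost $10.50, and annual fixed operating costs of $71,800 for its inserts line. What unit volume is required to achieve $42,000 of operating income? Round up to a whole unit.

Each unit contributes $16.77 − $10.50 = $6.27.
Required volume = (fixed costs + target profit) ÷ CM = ($71,800 + $42,000) ÷ $6.27 = 18,149.92, so 18,150 inserts.

18,150 inserts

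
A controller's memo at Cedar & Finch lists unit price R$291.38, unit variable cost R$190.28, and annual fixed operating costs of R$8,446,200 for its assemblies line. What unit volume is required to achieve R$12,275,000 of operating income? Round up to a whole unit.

Each unit contributes R$291.38 − R$190.28 = R$101.10.
Units = (FC + target) / CM = (R$8,446,200 + R$12,275,000) / R$101.10 = 204,957.47, so 204,958 assemblies.

204,958 assemblies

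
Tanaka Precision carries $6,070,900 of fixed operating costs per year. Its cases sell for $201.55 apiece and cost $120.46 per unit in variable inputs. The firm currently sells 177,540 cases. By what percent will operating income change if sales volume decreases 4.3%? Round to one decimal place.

At 177,540 units, contribution = 177,540 × $81.09 = $14,396,718.60.
Operating income = contribution − fixed costs = $14,396,718.60 − $6,070,900 = $8,325,818.60.
So DOL = total CM / EBIT = $14,396,718.60 / $8,325,818.60 = 1.7292.
%ΔEBIT = DOL × %ΔSales = 1.7292 × -4.3% = -7.4%.

-7.4%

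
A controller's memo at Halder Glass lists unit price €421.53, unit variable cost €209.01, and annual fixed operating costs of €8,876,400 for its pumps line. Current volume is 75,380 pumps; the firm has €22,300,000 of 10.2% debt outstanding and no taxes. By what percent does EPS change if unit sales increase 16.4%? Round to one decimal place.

Total contribution margin = 75,380 × €212.52 = €16,019,757.60.
Subtracting fixed costs: EBIT = €16,019,757.60 − €8,876,400 = €7,143,357.60.
After interest of €2,274,600.00, pre-tax earnings = €4,868,757.60.
Degree of combined leverage = contribution ÷ (EBIT − I) = €16,019,757.60 ÷ €4,868,757.60 = 3.2903.
%ΔEPS = DCL × %ΔSales = 3.2903 × +16.4% = +54.0%.

+54.0%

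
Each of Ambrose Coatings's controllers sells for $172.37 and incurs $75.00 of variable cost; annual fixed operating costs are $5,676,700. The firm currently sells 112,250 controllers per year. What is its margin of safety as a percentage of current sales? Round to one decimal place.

48.1%

Contribution margin per unit = $172.37 − $75.00 = $97.37. Break-even units = $5,676,700 ÷ $97.37 = 58,300.30; break-even revenue = 58,300.30 × $172.37 = $10,049,222.34.
Actual sales revenue = 112,250 × $172.37 = $19,348,532.50.
Margin of safety = ($19,348,532.50 − $10,049,222.34) ÷ $19,348,532.50 = 48.1%.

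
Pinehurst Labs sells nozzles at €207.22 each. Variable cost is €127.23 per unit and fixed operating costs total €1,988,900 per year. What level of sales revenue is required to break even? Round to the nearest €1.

€5,152,392

CM per unit = €207.22 − €127.23 = €79.99; CM ratio = €79.99 / €207.22 = 0.3860.
Break-even sales = FC ÷ CM ratio = €1,988,900 × €207.22 / €79.99 = €5,152,392.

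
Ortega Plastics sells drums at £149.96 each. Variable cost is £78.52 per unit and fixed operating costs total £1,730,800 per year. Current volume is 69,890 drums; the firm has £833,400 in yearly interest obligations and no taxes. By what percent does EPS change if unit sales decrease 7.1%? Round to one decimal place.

-14.6%

Total contribution margin = 69,890 × £71.44 = £4,992,941.60.
EBIT = £4,992,941.60 − £1,730,800 = £3,262,141.60.
After interest of £833,400.00, pre-tax earnings = £2,428,741.60.
Degree of combined leverage = contribution ÷ (EBIT − I) = £4,992,941.60 ÷ £2,428,741.60 = 2.0558.
EPS therefore changes by 2.0558 × (-7.1%) = -14.6%.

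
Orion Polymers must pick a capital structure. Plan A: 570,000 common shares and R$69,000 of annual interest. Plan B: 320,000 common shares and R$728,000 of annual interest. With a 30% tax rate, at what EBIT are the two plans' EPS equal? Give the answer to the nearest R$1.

R$1,571,520

Set EPS_A = EPS_B: (EBIT − R$69,000)(1 − 0.30) ÷ 570,000 = (EBIT − R$728,000)(1 − 0.30) ÷ 320,000.
The (1 − t) factor cancels: (EBIT − 69,000) × 320,000 = (EBIT − 728,000) × 570,000.
Solving, EBIT = (728,000·570,000 − 69,000·320,000) / (570,000 − 320,000) = 392,880,000,000 / 250,000 = 1,571,520.00.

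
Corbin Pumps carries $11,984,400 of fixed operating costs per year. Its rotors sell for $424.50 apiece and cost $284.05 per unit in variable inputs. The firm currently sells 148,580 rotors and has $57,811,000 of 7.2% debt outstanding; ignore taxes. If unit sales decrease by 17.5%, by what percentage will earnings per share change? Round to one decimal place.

At 148,580 units, contribution = 148,580 × $140.45 = $20,868,061.00.
Subtracting fixed costs: EBIT = $20,868,061.00 − $11,984,400 = $8,883,661.00.
After interest of $4,162,392.00, pre-tax earnings = $4,721,269.00.
Degree of combined leverage = contribution ÷ (EBIT − I) = $20,868,061.00 ÷ $4,721,269.00 = 4.4200.
%ΔEPS = DCL × %ΔSales = 4.4200 × -17.5% = -77.4%.

-77.4%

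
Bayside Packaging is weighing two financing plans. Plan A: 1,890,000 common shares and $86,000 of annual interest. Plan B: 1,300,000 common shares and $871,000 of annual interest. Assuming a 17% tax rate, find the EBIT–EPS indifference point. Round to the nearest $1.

Set EPS_A = EPS_B: (EBIT − $86,000)(1 − 0.17) ÷ 1,890,000 = (EBIT − $871,000)(1 − 0.17) ÷ 1,300,000.
Cancelling (1 − t) and cross-multiplying: 1,300,000·(EBIT − 86,000) = 1,890,000·(EBIT − 871,000).
EBIT × (1,890,000 − 1,300,000) = 871,000 × 1,890,000 − 86,000 × 1,300,000 = 1,534,390,000,000, so EBIT = 1,534,390,000,000 ÷ 590,000 = 2,600,661.02.

$2,600,661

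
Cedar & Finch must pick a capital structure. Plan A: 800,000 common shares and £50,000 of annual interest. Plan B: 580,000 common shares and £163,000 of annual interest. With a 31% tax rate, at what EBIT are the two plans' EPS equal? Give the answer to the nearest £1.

At indifference, (EBIT − 50,000)(1 − t)/800,000 = (EBIT − 163,000)(1 − t)/580,000.
The (1 − t) factor cancels: (EBIT − 50,000) × 580,000 = (EBIT − 163,000) × 800,000.
Solving, EBIT = (163,000·800,000 − 50,000·580,000) / (800,000 − 580,000) = 101,400,000,000 / 220,000 = 460,909.09.

£460,909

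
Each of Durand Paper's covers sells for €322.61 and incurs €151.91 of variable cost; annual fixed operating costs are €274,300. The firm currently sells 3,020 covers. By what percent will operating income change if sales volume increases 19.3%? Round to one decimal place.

Contribution at this volume is 3,020 × €170.70 = €515,514.00.
EBIT = €515,514.00 − €274,300 = €241,214.00.
So DOL = total CM / EBIT = €515,514.00 / €241,214.00 = 2.1372.
So EBIT moves 2.1372 × (+19.3%) = +41.2%.

+41.2%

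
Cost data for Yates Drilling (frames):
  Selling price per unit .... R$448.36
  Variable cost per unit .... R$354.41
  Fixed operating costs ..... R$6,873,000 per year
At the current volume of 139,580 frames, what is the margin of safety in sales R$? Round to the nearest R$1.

Each unit contributes R$448.36 − R$354.41 = R$93.95. Break-even units = R$6,873,000 ÷ R$93.95 = 73,155.93; break-even revenue = 73,155.93 × R$448.36 = R$32,800,194.57.
Current sales = 139,580 × R$448.36 = R$62,582,088.80.
Margin of safety = R$62,582,088.80 − R$32,800,194.57 = R$29,781,894.

R$29,781,894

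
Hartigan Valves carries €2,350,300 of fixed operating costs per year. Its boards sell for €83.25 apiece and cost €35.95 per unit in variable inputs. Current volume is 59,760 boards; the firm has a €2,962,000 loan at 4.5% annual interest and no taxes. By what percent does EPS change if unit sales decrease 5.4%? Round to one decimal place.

-44.5%

At 59,760 units, contribution = 59,760 × €47.30 = €2,826,648.00.
EBIT = €2,826,648.00 − €2,350,300 = €476,348.00.
After interest of €133,290.00, pre-tax earnings = €343,058.00.
Degree of combined leverage = contribution ÷ (EBIT − I) = €2,826,648.00 ÷ €343,058.00 = 8.2396.
EPS therefore changes by 8.2396 × (-5.4%) = -44.5%.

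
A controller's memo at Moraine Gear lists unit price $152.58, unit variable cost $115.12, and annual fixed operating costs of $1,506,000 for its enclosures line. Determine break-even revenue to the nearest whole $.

Contribution margin per unit = $152.58 − $115.12 = $37.46, a CM ratio of $37.46 ÷ $152.58 = 0.2455.
Break-even revenue = fixed costs × price ÷ CM = $1,506,000 × $152.58 ÷ $37.46 = $6,134,156.

$6,134,156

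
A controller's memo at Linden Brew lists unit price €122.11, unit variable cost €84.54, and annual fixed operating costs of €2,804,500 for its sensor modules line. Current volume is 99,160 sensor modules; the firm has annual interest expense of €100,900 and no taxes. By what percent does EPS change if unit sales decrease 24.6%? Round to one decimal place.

Total contribution margin = 99,160 × €37.57 = €3,725,441.20.
Subtracting fixed costs: EBIT = €3,725,441.20 − €2,804,500 = €920,941.20.
After interest of €100,900.00, pre-tax earnings = €820,041.20.
Degree of combined leverage = contribution ÷ (EBIT − I) = €3,725,441.20 ÷ €820,041.20 = 4.5430.
EPS therefore changes by 4.5430 × (-24.6%) = -111.8%.

-111.8%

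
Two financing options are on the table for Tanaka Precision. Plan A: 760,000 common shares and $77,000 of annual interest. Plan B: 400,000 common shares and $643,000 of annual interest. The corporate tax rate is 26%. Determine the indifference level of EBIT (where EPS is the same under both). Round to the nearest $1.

At indifference, (EBIT − 77,000)(1 − t)/760,000 = (EBIT − 643,000)(1 − t)/400,000.
The (1 − t) factor cancels: (EBIT − 77,000) × 400,000 = (EBIT − 643,000) × 760,000.
Solving, EBIT = (643,000·760,000 − 77,000·400,000) / (760,000 − 400,000) = 457,880,000,000 / 360,000 = 1,271,888.89.

$1,271,889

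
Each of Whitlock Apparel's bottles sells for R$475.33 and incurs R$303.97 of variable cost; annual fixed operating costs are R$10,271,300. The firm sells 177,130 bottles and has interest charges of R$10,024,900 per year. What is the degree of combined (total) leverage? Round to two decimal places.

At 177,130 units, contribution = 177,130 × R$171.36 = R$30,352,996.80.
Operating income = contribution − fixed costs = R$30,352,996.80 − R$10,271,300 = R$20,081,696.80. Interest = R$10,024,900.00, so EBIT − I = R$10,056,796.80.
DCL = contribution ÷ (EBIT − I) = R$30,352,996.80 ÷ R$10,056,796.80 = 3.0182.

3.02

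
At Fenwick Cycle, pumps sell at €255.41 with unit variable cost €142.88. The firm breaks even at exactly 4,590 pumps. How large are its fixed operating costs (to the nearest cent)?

€516,512.70

Contribution margin per unit = €255.41 − €142.88 = €112.53.
Since BE = FC / CM, FC = 4,590 × €112.53 = €516,512.70.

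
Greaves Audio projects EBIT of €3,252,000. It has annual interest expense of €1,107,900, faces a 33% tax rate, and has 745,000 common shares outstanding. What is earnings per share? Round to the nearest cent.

Pre-tax income = €3,252,000 − €1,107,900.00 = €2,144,100.00.
Net income = €2,144,100.00 × (1 − 0.33) = €1,436,547.00.
Per share: €1,436,547.00 / 745,000 shares = €1.93.

€1.93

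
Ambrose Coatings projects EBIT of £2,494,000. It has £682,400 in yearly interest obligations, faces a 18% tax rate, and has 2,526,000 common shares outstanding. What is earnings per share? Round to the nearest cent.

Pre-tax income = £2,494,000 − £682,400.00 = £1,811,600.00.
After tax at 18%: net income = £1,811,600.00 × 0.82 = £1,485,512.00.
EPS = £1,485,512.00 ÷ 2,526,000 = £0.59.

£0.59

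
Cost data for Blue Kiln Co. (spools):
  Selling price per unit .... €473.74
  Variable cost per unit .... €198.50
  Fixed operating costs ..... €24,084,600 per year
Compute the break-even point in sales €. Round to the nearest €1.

Contribution margin per unit = €473.74 − €198.50 = €275.24, a CM ratio of €275.24 ÷ €473.74 = 0.5810.
Break-even revenue = fixed costs × price ÷ CM = €24,084,600 × €473.74 ÷ €275.24 = €41,454,143.

€41,454,143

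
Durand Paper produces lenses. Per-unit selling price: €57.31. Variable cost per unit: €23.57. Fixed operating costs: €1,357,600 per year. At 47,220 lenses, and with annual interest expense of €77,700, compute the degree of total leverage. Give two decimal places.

10.09

Contribution at this volume is 47,220 × €33.74 = €1,593,202.80.
Operating income = contribution − fixed costs = €1,593,202.80 − €1,357,600 = €235,602.80. Interest = €77,700.00, so EBIT − I = €157,902.80.
Degree of total leverage = total CM / (EBIT − interest) = €1,593,202.80 / €157,902.80 = 10.0898.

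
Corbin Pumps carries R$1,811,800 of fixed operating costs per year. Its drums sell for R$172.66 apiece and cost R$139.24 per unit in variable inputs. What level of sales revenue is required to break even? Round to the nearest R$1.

R$9,360,425

Contribution margin per unit = R$172.66 − R$139.24 = R$33.42, a CM ratio of R$33.42 ÷ R$172.66 = 0.1936.
Break-even revenue = fixed costs × price ÷ CM = R$1,811,800 × R$172.66 ÷ R$33.42 = R$9,360,425.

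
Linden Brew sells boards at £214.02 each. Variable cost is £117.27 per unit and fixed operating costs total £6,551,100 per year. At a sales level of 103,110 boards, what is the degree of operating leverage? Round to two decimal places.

At 103,110 units, contribution = 103,110 × £96.75 = £9,975,892.50.
Subtracting fixed costs: EBIT = £9,975,892.50 − £6,551,100 = £3,424,792.50.
So DOL = total CM / EBIT = £9,975,892.50 / £3,424,792.50 = 2.9128.

2.91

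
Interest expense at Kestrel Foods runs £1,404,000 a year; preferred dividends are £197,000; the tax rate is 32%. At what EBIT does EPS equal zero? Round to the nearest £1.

Preferred dividends are paid after tax, so their pre-tax equivalent is £197,000 ÷ (1 − 0.32) = £289,705.88.
EPS = 0 when EBIT covers interest plus the pre-tax preferred burden: £1,404,000 + £289,705.88 = £1,693,705.88.

£1,693,706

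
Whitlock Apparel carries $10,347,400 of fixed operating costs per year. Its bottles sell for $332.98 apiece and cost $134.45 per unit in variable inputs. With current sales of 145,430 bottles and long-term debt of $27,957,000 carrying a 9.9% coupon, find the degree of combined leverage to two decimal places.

1.83

Total contribution margin = 145,430 × $198.53 = $28,872,217.90.
Operating income = contribution − fixed costs = $28,872,217.90 − $10,347,400 = $18,524,817.90. Interest = $2,767,743.00.
DOL = $28,872,217.90 ÷ $18,524,817.90 = 1.5586; DFL = $18,524,817.90 ÷ $15,757,074.90 = 1.1757.
DCL = DOL × DFL = 1.5586 × 1.1757 = 1.8324.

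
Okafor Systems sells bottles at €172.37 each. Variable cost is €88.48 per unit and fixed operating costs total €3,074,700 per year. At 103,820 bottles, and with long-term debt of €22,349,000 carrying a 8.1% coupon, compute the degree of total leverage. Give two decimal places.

At 103,820 units, contribution = 103,820 × €83.89 = €8,709,459.80.
Operating income = contribution − fixed costs = €8,709,459.80 − €3,074,700 = €5,634,759.80. Interest = €1,810,269.00.
DOL = €8,709,459.80 ÷ €5,634,759.80 = 1.5457; DFL = €5,634,759.80 ÷ €3,824,490.80 = 1.4733.
Combined leverage = 1.5457 × 1.4733 = 2.2773.

2.28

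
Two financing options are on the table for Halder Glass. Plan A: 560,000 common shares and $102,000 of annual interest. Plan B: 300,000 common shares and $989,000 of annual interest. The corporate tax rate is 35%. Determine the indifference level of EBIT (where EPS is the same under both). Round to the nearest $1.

At indifference, (EBIT − 102,000)(1 − t)/560,000 = (EBIT − 989,000)(1 − t)/300,000.
The (1 − t) factor cancels: (EBIT − 102,000) × 300,000 = (EBIT − 989,000) × 560,000.
EBIT × (560,000 − 300,000) = 989,000 × 560,000 − 102,000 × 300,000 = 523,240,000,000, so EBIT = 523,240,000,000 ÷ 260,000 = 2,012,461.54.

$2,012,462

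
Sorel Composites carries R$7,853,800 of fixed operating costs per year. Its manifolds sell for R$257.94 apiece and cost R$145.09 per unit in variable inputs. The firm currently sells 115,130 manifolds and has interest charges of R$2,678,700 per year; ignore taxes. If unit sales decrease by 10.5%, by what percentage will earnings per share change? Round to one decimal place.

-55.5%

At 115,130 units, contribution = 115,130 × R$112.85 = R$12,992,420.50.
Subtracting fixed costs: EBIT = R$12,992,420.50 − R$7,853,800 = R$5,138,620.50.
Interest = R$2,678,700.00, so EBIT − I = R$2,459,920.50.
Degree of combined leverage = contribution ÷ (EBIT − I) = R$12,992,420.50 ÷ R$2,459,920.50 = 5.2816.
%ΔEPS = DCL × %ΔSales = 5.2816 × -10.5% = -55.5%.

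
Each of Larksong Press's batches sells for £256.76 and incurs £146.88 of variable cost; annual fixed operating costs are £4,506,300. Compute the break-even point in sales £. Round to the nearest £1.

£10,530,011

CM per unit = £256.76 − £146.88 = £109.88; CM ratio = £109.88 / £256.76 = 0.4279.
Break-even sales = FC ÷ CM ratio = £4,506,300 × £256.76 / £109.88 = £10,530,011.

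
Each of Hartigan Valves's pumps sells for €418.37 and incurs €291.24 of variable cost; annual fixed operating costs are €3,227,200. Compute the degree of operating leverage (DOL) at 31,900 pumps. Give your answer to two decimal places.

At 31,900 units, contribution = 31,900 × €127.13 = €4,055,447.00.
Operating income = contribution − fixed costs = €4,055,447.00 − €3,227,200 = €828,247.00.
So DOL = total CM / EBIT = €4,055,447.00 / €828,247.00 = 4.8964.

4.90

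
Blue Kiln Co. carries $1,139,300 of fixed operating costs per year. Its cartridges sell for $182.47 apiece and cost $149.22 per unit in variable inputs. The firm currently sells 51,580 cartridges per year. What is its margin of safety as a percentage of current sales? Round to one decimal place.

Each unit contributes $182.47 − $149.22 = $33.25. Break-even units = $1,139,300 ÷ $33.25 = 34,264.66; break-even revenue = 34,264.66 × $182.47 = $6,252,272.81.
Current sales = 51,580 × $182.47 = $9,411,802.60.
Margin of safety = ($9,411,802.60 − $6,252,272.81) ÷ $9,411,802.60 = 33.6%.

33.6%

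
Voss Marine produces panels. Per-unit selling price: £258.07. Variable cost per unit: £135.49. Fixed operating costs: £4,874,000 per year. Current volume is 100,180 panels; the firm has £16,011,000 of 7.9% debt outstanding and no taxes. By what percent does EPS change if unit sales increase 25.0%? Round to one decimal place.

+50.0%

Contribution at this volume is 100,180 × £122.58 = £12,280,064.40.
EBIT = £12,280,064.40 − £4,874,000 = £7,406,064.40.
Interest = £1,264,869.00, so EBIT − I = £6,141,195.40.
DCL = total CM / (EBIT − I) = £12,280,064.40 / £6,141,195.40 = 1.9996.
%ΔEPS = DCL × %ΔSales = 1.9996 × +25.0% = +50.0%.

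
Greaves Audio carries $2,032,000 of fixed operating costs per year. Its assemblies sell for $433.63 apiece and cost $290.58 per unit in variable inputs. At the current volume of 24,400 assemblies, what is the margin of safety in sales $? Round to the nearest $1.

Each unit contributes $433.63 − $290.58 = $143.05. Break-even units = $2,032,000 ÷ $143.05 = 14,204.82; break-even revenue = 14,204.82 × $433.63 = $6,159,637.61.
Actual sales revenue = 24,400 × $433.63 = $10,580,572.00.
Margin of safety = $10,580,572.00 − $6,159,637.61 = $4,420,934.

$4,420,934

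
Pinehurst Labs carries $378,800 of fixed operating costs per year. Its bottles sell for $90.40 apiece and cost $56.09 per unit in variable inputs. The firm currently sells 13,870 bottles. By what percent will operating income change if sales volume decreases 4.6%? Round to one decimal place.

-22.5%

Contribution at this volume is 13,870 × $34.31 = $475,879.70.
Subtracting fixed costs: EBIT = $475,879.70 − $378,800 = $97,079.70.
Degree of operating leverage = $475,879.70 / $97,079.70 = 4.9019.
So EBIT moves 4.9019 × (-4.6%) = -22.5%.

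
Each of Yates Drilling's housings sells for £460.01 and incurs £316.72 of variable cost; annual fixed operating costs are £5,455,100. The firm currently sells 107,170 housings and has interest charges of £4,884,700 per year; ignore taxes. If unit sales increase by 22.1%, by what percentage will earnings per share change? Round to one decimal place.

Total contribution margin = 107,170 × £143.29 = £15,356,389.30.
Subtracting fixed costs: EBIT = £15,356,389.30 − £5,455,100 = £9,901,289.30.
After interest of £4,884,700.00, pre-tax earnings = £5,016,589.30.
DCL = total CM / (EBIT − I) = £15,356,389.30 / £5,016,589.30 = 3.0611.
EPS therefore changes by 3.0611 × (+22.1%) = +67.7%.

+67.7%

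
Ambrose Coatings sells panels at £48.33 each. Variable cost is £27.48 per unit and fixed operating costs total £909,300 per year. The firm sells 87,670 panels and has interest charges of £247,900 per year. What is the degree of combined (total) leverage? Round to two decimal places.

2.73

Total contribution margin = 87,670 × £20.85 = £1,827,919.50.
Subtracting fixed costs: EBIT = £1,827,919.50 − £909,300 = £918,619.50. Interest = £247,900.00, so EBIT − I = £670,719.50.
Degree of total leverage = total CM / (EBIT − interest) = £1,827,919.50 / £670,719.50 = 2.7253.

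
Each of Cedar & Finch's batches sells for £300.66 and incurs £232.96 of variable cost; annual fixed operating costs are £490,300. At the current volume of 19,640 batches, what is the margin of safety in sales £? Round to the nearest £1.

Each unit contributes £300.66 − £232.96 = £67.70. Break-even units = £490,300 ÷ £67.70 = 7,242.25; break-even revenue = 7,242.25 × £300.66 = £2,177,453.44.
Current sales = 19,640 × £300.66 = £5,904,962.40.
Margin of safety = £5,904,962.40 − £2,177,453.44 = £3,727,509.

£3,727,509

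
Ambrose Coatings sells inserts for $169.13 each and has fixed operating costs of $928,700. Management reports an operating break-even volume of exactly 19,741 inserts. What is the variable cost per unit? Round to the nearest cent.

$122.09

Contribution per unit must be FC / Q = $928,700 / 19,741 = $47.0442.
Hence VC = price − CM = $169.13 − $47.0442 = $122.09.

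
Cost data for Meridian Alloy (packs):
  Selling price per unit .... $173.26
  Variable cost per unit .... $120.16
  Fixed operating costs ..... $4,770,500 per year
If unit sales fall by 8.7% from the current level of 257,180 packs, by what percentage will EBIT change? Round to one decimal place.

-13.4%

Total contribution margin = 257,180 × $53.10 = $13,656,258.00.
EBIT = $13,656,258.00 − $4,770,500 = $8,885,758.00.
Degree of operating leverage = $13,656,258.00 / $8,885,758.00 = 1.5369.
%ΔEBIT = DOL × %ΔSales = 1.5369 × -8.7% = -13.4%.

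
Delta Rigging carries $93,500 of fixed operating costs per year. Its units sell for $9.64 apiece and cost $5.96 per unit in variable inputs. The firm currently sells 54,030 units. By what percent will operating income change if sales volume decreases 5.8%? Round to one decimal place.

Total contribution margin = 54,030 × $3.68 = $198,830.40.
EBIT = $198,830.40 − $93,500 = $105,330.40.
So DOL = total CM / EBIT = $198,830.40 / $105,330.40 = 1.8877.
%ΔEBIT = DOL × %ΔSales = 1.8877 × -5.8% = -10.9%.

-10.9%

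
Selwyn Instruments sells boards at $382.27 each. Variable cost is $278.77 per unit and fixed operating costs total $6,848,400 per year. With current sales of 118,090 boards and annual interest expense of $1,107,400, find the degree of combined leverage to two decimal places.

Total contribution margin = 118,090 × $103.50 = $12,222,315.00.
Operating income = contribution − fixed costs = $12,222,315.00 − $6,848,400 = $5,373,915.00. Interest = $1,107,400.00.
DOL = $12,222,315.00 ÷ $5,373,915.00 = 2.2744; DFL = $5,373,915.00 ÷ $4,266,515.00 = 1.2596.
Combined leverage = 2.2744 × 1.2596 = 2.8648.

2.86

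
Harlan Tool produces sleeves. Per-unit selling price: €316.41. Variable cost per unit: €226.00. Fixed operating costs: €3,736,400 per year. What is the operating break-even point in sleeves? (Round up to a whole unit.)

41,328 sleeves

Unit CM = price − variable cost = €316.41 − €226.00 = €90.41.
Units to break even: €3,736,400 ÷ €90.41 = 41,327.29, rounded up to 41,328.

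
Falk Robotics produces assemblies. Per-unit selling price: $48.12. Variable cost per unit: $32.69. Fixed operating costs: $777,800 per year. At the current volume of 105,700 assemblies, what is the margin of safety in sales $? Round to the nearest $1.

Contribution margin per unit = $48.12 − $32.69 = $15.43. Break-even units = $777,800 ÷ $15.43 = 50,408.30; break-even revenue = 50,408.30 × $48.12 = $2,425,647.18.
Current sales = 105,700 × $48.12 = $5,086,284.00.
Margin of safety = $5,086,284.00 − $2,425,647.18 = $2,660,637.

$2,660,637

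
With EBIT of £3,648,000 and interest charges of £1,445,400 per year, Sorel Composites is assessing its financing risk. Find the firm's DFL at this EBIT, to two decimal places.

Annual interest charges come to £1,445,400.00.
Degree of financial leverage = EBIT / (EBIT − interest) = £3,648,000 / £2,202,600.00 = 1.6562.

1.66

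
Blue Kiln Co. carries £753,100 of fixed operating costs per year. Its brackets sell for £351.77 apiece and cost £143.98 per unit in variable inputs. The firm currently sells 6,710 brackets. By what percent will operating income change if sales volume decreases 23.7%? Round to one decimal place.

-51.5%

Contribution at this volume is 6,710 × £207.79 = £1,394,270.90.
Subtracting fixed costs: EBIT = £1,394,270.90 − £753,100 = £641,170.90.
So DOL = total CM / EBIT = £1,394,270.90 / £641,170.90 = 2.1746.
Operating income changes by 2.1746 × -23.7% = -51.5%.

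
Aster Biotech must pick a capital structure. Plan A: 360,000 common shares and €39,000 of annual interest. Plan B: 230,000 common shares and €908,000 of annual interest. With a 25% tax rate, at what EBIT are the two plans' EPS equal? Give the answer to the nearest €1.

€2,445,462

At indifference, (EBIT − 39,000)(1 − t)/360,000 = (EBIT − 908,000)(1 − t)/230,000.
The (1 − t) factor cancels: (EBIT − 39,000) × 230,000 = (EBIT − 908,000) × 360,000.
Solving, EBIT = (908,000·360,000 − 39,000·230,000) / (360,000 − 230,000) = 317,910,000,000 / 130,000 = 2,445,461.54.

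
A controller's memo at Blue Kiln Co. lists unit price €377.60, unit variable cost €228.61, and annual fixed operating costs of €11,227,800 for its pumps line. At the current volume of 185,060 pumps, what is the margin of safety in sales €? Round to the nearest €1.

Each unit contributes €377.60 − €228.61 = €148.99. Break-even units = €11,227,800 ÷ €148.99 = 75,359.42; break-even revenue = 75,359.42 × €377.60 = €28,455,717.03.
Actual sales revenue = 185,060 × €377.60 = €69,878,656.00.
Margin of safety = €69,878,656.00 − €28,455,717.03 = €41,422,939.

€41,422,939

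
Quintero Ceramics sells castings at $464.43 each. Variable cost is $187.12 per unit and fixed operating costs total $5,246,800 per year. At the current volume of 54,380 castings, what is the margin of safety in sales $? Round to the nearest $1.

Contribution margin per unit = $464.43 − $187.12 = $277.31. Break-even units = $5,246,800 ÷ $277.31 = 18,920.34; break-even revenue = 18,920.34 × $464.43 = $8,787,174.37.
Actual sales revenue = 54,380 × $464.43 = $25,255,703.40.
Margin of safety = $25,255,703.40 − $8,787,174.37 = $16,468,529.

$16,468,529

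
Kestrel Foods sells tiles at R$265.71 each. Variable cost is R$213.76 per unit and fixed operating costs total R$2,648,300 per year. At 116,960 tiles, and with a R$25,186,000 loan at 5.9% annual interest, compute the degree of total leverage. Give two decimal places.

At 116,960 units, contribution = 116,960 × R$51.95 = R$6,076,072.00.
Operating income = contribution − fixed costs = R$6,076,072.00 − R$2,648,300 = R$3,427,772.00. Interest = R$1,485,974.00.
DOL = R$6,076,072.00 ÷ R$3,427,772.00 = 1.7726; DFL = R$3,427,772.00 ÷ R$1,941,798.00 = 1.7653.
DCL = DOL × DFL = 1.7726 × 1.7653 = 3.1292.

3.13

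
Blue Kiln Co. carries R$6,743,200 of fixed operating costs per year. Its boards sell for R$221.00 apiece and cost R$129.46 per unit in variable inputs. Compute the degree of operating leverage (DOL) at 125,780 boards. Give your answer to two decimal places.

2.41

At 125,780 units, contribution = 125,780 × R$91.54 = R$11,513,901.20.
Operating income = contribution − fixed costs = R$11,513,901.20 − R$6,743,200 = R$4,770,701.20.
DOL = contribution ÷ EBIT = R$11,513,901.20 ÷ R$4,770,701.20 = 2.4135.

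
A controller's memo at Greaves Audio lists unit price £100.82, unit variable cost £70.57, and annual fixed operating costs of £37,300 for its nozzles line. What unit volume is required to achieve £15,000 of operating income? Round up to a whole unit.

1,729 nozzles

Contribution margin per unit = £100.82 − £70.57 = £30.25.
Units = (FC + target) / CM = (£37,300 + £15,000) / £30.25 = 1,728.93, so 1,729 nozzles.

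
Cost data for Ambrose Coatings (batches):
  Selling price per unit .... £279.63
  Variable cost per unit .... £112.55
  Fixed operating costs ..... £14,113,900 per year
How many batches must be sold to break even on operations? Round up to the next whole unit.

Each unit contributes £279.63 − £112.55 = £167.08.
Units to break even: £14,113,900 ÷ £167.08 = 84,473.90, rounded up to 84,474.

84,474 batches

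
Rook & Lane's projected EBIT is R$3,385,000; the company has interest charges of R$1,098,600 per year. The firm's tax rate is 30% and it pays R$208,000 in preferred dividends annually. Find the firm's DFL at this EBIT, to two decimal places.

Interest = R$1,098,600.00.
Pre-tax preferred-dividend burden = R$208,000 ÷ (1 − 0.30) = R$297,142.86.
DFL = EBIT ÷ [EBIT − I − D_p/(1−t)] = R$3,385,000 ÷ [R$3,385,000 − R$1,098,600.00 − R$297,142.86] = R$3,385,000 ÷ R$1,989,257.14 = 1.7016.

1.70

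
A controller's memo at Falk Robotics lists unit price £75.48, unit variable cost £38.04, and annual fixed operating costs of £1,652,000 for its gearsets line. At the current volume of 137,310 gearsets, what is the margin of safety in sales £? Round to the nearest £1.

Contribution margin per unit = £75.48 − £38.04 = £37.44. Break-even units = £1,652,000 ÷ £37.44 = 44,123.93; break-even revenue = 44,123.93 × £75.48 = £3,330,474.36.
Current sales = 137,310 × £75.48 = £10,364,158.80.
Margin of safety = £10,364,158.80 − £3,330,474.36 = £7,033,684.

£7,033,684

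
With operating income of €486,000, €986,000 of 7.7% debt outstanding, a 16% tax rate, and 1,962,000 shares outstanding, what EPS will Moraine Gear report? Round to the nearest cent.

€0.18

Interest = €75,922.00, so EBT = €486,000 − €75,922.00 = €410,078.00.
Net income = €410,078.00 × (1 − 0.16) = €344,465.52.
Per share: €344,465.52 / 1,962,000 shares = €0.18.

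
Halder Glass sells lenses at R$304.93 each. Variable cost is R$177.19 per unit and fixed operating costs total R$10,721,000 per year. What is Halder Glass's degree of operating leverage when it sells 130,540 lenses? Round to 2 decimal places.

2.80

At 130,540 units, contribution = 130,540 × R$127.74 = R$16,675,179.60.
EBIT = R$16,675,179.60 − R$10,721,000 = R$5,954,179.60.
Degree of operating leverage = R$16,675,179.60 / R$5,954,179.60 = 2.8006.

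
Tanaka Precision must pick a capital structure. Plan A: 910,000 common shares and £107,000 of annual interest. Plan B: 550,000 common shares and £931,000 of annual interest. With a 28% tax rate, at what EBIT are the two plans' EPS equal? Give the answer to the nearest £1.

£2,189,889

Set EPS_A = EPS_B: (EBIT − £107,000)(1 − 0.28) ÷ 910,000 = (EBIT − £931,000)(1 − 0.28) ÷ 550,000.
Cancelling (1 − t) and cross-multiplying: 550,000·(EBIT − 107,000) = 910,000·(EBIT − 931,000).
Solving, EBIT = (931,000·910,000 − 107,000·550,000) / (910,000 − 550,000) = 788,360,000,000 / 360,000 = 2,189,888.89.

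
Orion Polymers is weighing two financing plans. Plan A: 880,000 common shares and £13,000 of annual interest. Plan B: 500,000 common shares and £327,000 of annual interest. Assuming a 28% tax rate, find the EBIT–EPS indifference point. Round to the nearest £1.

£740,158

Set EPS_A = EPS_B: (EBIT − £13,000)(1 − 0.28) ÷ 880,000 = (EBIT − £327,000)(1 − 0.28) ÷ 500,000.
The (1 − t) factor cancels: (EBIT − 13,000) × 500,000 = (EBIT − 327,000) × 880,000.
Solving, EBIT = (327,000·880,000 − 13,000·500,000) / (880,000 − 500,000) = 281,260,000,000 / 380,000 = 740,157.89.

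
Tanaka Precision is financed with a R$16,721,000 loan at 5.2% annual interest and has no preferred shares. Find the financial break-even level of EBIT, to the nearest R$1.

Annual interest = 5.2% × R$16,721,000 = R$869,492.00.
With no preferred dividends, EPS = 0 when EBIT exactly covers interest, so the financial break-even EBIT is R$869,492.00.

R$869,492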